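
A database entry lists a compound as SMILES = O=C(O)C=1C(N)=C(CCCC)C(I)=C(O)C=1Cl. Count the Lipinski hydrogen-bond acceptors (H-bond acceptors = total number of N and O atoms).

4

N atoms: 1; O atoms: 3.
Lipinski HBA = 1 + 3 = 4.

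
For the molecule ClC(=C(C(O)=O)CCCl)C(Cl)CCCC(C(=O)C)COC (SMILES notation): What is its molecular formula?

Walk through each heavy atom and fill implicit hydrogens from standard valence (C 4, N 3, O 2, S 2, halogen 1):
  atom 1: Cl (halogen, monovalent) → 0 H
  atom 2: C, bond orders sum to 4 (valence 4) → 0 H
  atom 3: C, bond orders sum to 4 (valence 4) → 0 H
  atom 4: C, bond orders sum to 4 (valence 4) → 0 H
  atom 5: O, bond orders sum to 1 (valence 2) → 1 H
  atom 6: O, bond orders sum to 2 (valence 2) → 0 H
  atom 7: C, bond orders sum to 2 (valence 4) → 2 H
  atom 8: C, bond orders sum to 2 (valence 4) → 2 H
  atom 9: Cl (halogen, monovalent) → 0 H
  atom 10: C, bond orders sum to 3 (valence 4) → 1 H
  atom 11: Cl (halogen, monovalent) → 0 H
  atom 12: C, bond orders sum to 2 (valence 4) → 2 H
  atom 13: C, bond orders sum to 2 (valence 4) → 2 H
  atom 14: C, bond orders sum to 2 (valence 4) → 2 H
  atom 15: C, bond orders sum to 3 (valence 4) → 1 H
  atom 16: C, bond orders sum to 4 (valence 4) → 0 H
  atom 17: O, bond orders sum to 2 (valence 2) → 0 H
  atom 18: C, bond orders sum to 1 (valence 4) → 3 H
  atom 19: C, bond orders sum to 2 (valence 4) → 2 H
  atom 20: O, bond orders sum to 2 (valence 2) → 0 H
  atom 21: C, bond orders sum to 1 (valence 4) → 3 H
Totals → C:14, H:21, Cl:3, O:4.

C14H21Cl3O4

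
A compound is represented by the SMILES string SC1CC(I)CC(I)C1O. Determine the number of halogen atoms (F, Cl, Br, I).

2

Halogen atoms appear at heavy-atom positions 5, 8 (2×I).
Other groups present: 1 hydroxyl, 1 thiol.
Halogen count: 2.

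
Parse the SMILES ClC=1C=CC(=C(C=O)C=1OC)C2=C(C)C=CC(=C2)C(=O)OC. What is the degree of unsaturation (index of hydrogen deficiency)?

10

Molecular formula: C17H15ClO4.
DoU = (2C + 2 + N − H − X) / 2, where X is the halogen count and O/S are ignored.
    = (2·17 + 2 + 0 − 15 − 1) / 2 = 20 / 2 = 10.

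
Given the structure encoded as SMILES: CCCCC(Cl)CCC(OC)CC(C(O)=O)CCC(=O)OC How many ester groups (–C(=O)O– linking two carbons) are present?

1

The ester motif appears at heavy-atom position 19 in the SMILES.
Other groups present: 1 carboxylic acid, 1 ether.
Ester count: 1.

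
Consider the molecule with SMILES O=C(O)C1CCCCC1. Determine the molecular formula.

C7H12O2

Walk through each heavy atom and fill implicit hydrogens from standard valence (C 4, N 3, O 2, S 2, halogen 1):
  atom 1: O, bond orders sum to 2 (valence 2) → 0 H
  atom 2: C, bond orders sum to 4 (valence 4) → 0 H
  atom 3: O, bond orders sum to 1 (valence 2) → 1 H
  atom 4: C, bond orders sum to 3 (valence 4) → 1 H
  atom 5: C, bond orders sum to 2 (valence 4) → 2 H
  atom 6: C, bond orders sum to 2 (valence 4) → 2 H
  atom 7: C, bond orders sum to 2 (valence 4) → 2 H
  atom 8: C, bond orders sum to 2 (valence 4) → 2 H
  atom 9: C, bond orders sum to 2 (valence 4) → 2 H
Totals → C:7, H:12, O:2.
In Hill order: C7H12O2.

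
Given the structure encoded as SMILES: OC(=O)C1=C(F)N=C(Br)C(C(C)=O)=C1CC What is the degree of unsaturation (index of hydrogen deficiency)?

Degree of unsaturation = (number of rings) + (number of π bonds).
Ring closures in the SMILES: 1.
π bonds: 5 double bonds (each 1 DoU) → 5 DoU from unsaturation.
Total DoU = 1 + 5 = 6.

6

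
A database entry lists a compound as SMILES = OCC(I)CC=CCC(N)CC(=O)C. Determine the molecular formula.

Walk through each heavy atom and fill implicit hydrogens from standard valence (C 4, N 3, O 2, S 2, halogen 1):
  atom 1: O, bond orders sum to 1 (valence 2) → 1 H
  atom 2: C, bond orders sum to 2 (valence 4) → 2 H
  atom 3: C, bond orders sum to 3 (valence 4) → 1 H
  atom 4: I (halogen, monovalent) → 0 H
  atom 5: C, bond orders sum to 2 (valence 4) → 2 H
  atom 6: C, bond orders sum to 3 (valence 4) → 1 H
  atom 7: C, bond orders sum to 3 (valence 4) → 1 H
  atom 8: C, bond orders sum to 2 (valence 4) → 2 H
  atom 9: C, bond orders sum to 3 (valence 4) → 1 H
  atom 10: N, bond orders sum to 1 (valence 3) → 2 H
  atom 11: C, bond orders sum to 2 (valence 4) → 2 H
  atom 12: C, bond orders sum to 4 (valence 4) → 0 H
  atom 13: O, bond orders sum to 2 (valence 2) → 0 H
  atom 14: C, bond orders sum to 1 (valence 4) → 3 H
Totals → C:10, H:18, I:1, N:1, O:2.
In Hill order: C10H18INO2.

C10H18INO2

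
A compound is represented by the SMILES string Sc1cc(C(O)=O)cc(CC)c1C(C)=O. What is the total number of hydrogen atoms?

12

Walk through each heavy atom and fill implicit hydrogens from standard valence (C 4, N 3, O 2, S 2, halogen 1); for lowercase aromatic atoms, an aromatic c carries 1 H when it has two neighbours and 0 H with three, and aromatic n carries 0 H:
  atom 1: S, bond orders sum to 1 (valence 2) → 1 H
  atom 2: aromatic c, 3 neighbours → 0 H
  atom 3: aromatic c, 2 neighbours → 1 H
  atom 4: aromatic c, 3 neighbours → 0 H
  atom 5: C, bond orders sum to 4 (valence 4) → 0 H
  atom 6: O, bond orders sum to 1 (valence 2) → 1 H
  atom 7: O, bond orders sum to 2 (valence 2) → 0 H
  atom 8: aromatic c, 2 neighbours → 1 H
  atom 9: aromatic c, 3 neighbours → 0 H
  atom 10: C, bond orders sum to 2 (valence 4) → 2 H
  atom 11: C, bond orders sum to 1 (valence 4) → 3 H
  atom 12: aromatic c, 3 neighbours → 0 H
  atom 13: C, bond orders sum to 4 (valence 4) → 0 H
  atom 14: C, bond orders sum to 1 (valence 4) → 3 H
  atom 15: O, bond orders sum to 2 (valence 2) → 0 H
Total hydrogens: 12.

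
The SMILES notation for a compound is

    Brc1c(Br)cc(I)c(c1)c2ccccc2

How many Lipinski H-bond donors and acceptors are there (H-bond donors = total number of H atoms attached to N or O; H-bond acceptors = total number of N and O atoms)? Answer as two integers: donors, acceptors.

Donors: find every N or O and count the H atoms it carries.
  (no N or O atoms present)
Lipinski HBD = 0.
Acceptors: N atoms = 0, O atoms = 0 → HBA = 0.

0, 0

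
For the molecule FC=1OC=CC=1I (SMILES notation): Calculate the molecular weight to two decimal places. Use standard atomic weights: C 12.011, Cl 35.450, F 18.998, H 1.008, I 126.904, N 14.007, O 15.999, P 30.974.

First, the molecular formula is C4H2FIO (counting implicit H from valence).
  C: 4 × 12.011 = 48.044
  F: 1 × 18.998 = 18.998
  H: 2 × 1.008 = 2.016
  I: 1 × 126.904 = 126.904
  O: 1 × 15.999 = 15.999
Sum: 4×12.011 + 1×18.998 + 2×1.008 + 1×126.904 + 1×15.999 = 211.961 → 211.96 g/mol.

211.96 g/mol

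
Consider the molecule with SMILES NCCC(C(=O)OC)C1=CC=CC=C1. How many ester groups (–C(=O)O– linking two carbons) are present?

The ester motif appears at heavy-atom position 5 in the SMILES.
Other groups present: 1 primary amine.
Ester count: 1.

1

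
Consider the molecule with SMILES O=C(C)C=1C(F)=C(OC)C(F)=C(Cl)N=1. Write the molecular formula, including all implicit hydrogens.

Walk through each heavy atom and fill implicit hydrogens from standard valence (C 4, N 3, O 2, S 2, halogen 1):
  atom 1: O, bond orders sum to 2 (valence 2) → 0 H
  atom 2: C, bond orders sum to 4 (valence 4) → 0 H
  atom 3: C, bond orders sum to 1 (valence 4) → 3 H
  atom 4: C, bond orders sum to 4 (valence 4) → 0 H
  atom 5: C, bond orders sum to 4 (valence 4) → 0 H
  atom 6: F (halogen, monovalent) → 0 H
  atom 7: C, bond orders sum to 4 (valence 4) → 0 H
  atom 8: O, bond orders sum to 2 (valence 2) → 0 H
  atom 9: C, bond orders sum to 1 (valence 4) → 3 H
  atom 10: C, bond orders sum to 4 (valence 4) → 0 H
  atom 11: F (halogen, monovalent) → 0 H
  atom 12: C, bond orders sum to 4 (valence 4) → 0 H
  atom 13: Cl (halogen, monovalent) → 0 H
  atom 14: N, bond orders sum to 3 (valence 3) → 0 H
Totals → C:8, H:6, Cl:1, F:2, N:1, O:2.
In Hill order: C8H6ClF2NO2.

C8H6ClF2NO2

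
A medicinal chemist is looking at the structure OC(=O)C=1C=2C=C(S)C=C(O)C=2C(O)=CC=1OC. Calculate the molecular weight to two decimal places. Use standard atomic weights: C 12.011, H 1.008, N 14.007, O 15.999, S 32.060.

First, the molecular formula is C12H10O5S (counting implicit H from valence).
  C: 12 × 12.011 = 144.132
  H: 10 × 1.008 = 10.080
  O: 5 × 15.999 = 79.995
  S: 1 × 32.060 = 32.060
Sum: 12×12.011 + 10×1.008 + 5×15.999 + 1×32.060 = 266.267 → 266.27 g/mol.

266.27 g/mol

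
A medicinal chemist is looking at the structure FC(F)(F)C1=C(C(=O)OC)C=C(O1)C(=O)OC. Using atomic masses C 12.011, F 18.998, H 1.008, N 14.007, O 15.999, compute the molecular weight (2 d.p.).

252.14 g/mol

First, the molecular formula is C9H7F3O5 (counting implicit H from valence).
  C: 9 × 12.011 = 108.099
  F: 3 × 18.998 = 56.994
  H: 7 × 1.008 = 7.056
  O: 5 × 15.999 = 79.995
Sum: 9×12.011 + 3×18.998 + 7×1.008 + 5×15.999 = 252.144 → 252.14 g/mol.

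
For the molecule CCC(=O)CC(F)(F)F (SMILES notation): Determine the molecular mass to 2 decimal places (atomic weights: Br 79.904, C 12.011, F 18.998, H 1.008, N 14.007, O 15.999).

First, the molecular formula is C5H7F3O (counting implicit H from valence).
  C: 5 × 12.011 = 60.055
  F: 3 × 18.998 = 56.994
  H: 7 × 1.008 = 7.056
  O: 1 × 15.999 = 15.999
Sum: 5×12.011 + 3×18.998 + 7×1.008 + 1×15.999 = 140.104 → 140.10 g/mol.

140.10 g/mol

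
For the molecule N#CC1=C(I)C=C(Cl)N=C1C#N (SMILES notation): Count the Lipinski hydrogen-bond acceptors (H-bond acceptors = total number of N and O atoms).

3

N atoms: 3; O atoms: 0.
Lipinski HBA = 3 + 0 = 3.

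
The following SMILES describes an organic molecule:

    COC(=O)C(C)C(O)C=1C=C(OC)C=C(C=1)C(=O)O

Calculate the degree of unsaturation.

6

Degree of unsaturation = (number of rings) + (number of π bonds).
Ring closures in the SMILES: 1.
π bonds: 5 double bonds (each 1 DoU) → 5 DoU from unsaturation.
Total DoU = 1 + 5 = 6.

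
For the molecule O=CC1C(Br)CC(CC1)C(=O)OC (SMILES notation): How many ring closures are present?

In SMILES, each pair of matching ring-closure digits denotes one ring-closing bond; the number of such bonds equals the number of independent rings.
Ring-closure bonds here: 1.

1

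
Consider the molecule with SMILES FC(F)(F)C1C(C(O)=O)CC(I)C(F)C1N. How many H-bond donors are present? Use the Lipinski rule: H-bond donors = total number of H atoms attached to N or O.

3

Donors: find every N or O and count the H atoms it carries.
  atom 8 (O): bond orders sum to 1 → 1 H
  atom 9 (O): bond orders sum to 2 → 0 H
  atom 16 (N): bond orders sum to 1 → 2 H
Lipinski HBD = 3.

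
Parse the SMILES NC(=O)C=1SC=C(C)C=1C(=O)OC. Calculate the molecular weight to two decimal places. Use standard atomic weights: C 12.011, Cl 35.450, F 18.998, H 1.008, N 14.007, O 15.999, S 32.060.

199.22 g/mol

First, the molecular formula is C8H9NO3S (counting implicit H from valence).
  C: 8 × 12.011 = 96.088
  H: 9 × 1.008 = 9.072
  N: 1 × 14.007 = 14.007
  O: 3 × 15.999 = 47.997
  S: 1 × 32.060 = 32.060
Sum: 8×12.011 + 9×1.008 + 1×14.007 + 3×15.999 + 1×32.060 = 199.224 → 199.22 g/mol.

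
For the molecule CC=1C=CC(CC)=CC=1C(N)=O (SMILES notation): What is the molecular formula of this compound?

C10H13NO

Walk through each heavy atom and fill implicit hydrogens from standard valence (C 4, N 3, O 2, S 2, halogen 1):
  atom 1: C, bond orders sum to 1 (valence 4) → 3 H
  atom 2: C, bond orders sum to 4 (valence 4) → 0 H
  atom 3: C, bond orders sum to 3 (valence 4) → 1 H
  atom 4: C, bond orders sum to 3 (valence 4) → 1 H
  atom 5: C, bond orders sum to 4 (valence 4) → 0 H
  atom 6: C, bond orders sum to 2 (valence 4) → 2 H
  atom 7: C, bond orders sum to 1 (valence 4) → 3 H
  atom 8: C, bond orders sum to 3 (valence 4) → 1 H
  atom 9: C, bond orders sum to 4 (valence 4) → 0 H
  atom 10: C, bond orders sum to 4 (valence 4) → 0 H
  atom 11: N, bond orders sum to 1 (valence 3) → 2 H
  atom 12: O, bond orders sum to 2 (valence 2) → 0 H
Totals → C:10, H:13, N:1, O:1.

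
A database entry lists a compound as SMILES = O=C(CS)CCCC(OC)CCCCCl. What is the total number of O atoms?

Scan the SMILES for O atoms (remember two-letter symbols like Cl and Br are single atoms).
Oxygen count: 2.

2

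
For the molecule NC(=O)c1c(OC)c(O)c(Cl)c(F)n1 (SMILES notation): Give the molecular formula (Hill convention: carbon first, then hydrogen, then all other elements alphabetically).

C7H6ClFN2O3

Walk through each heavy atom and fill implicit hydrogens from standard valence (C 4, N 3, O 2, S 2, halogen 1); for lowercase aromatic atoms, an aromatic c carries 1 H when it has two neighbours and 0 H with three, and aromatic n carries 0 H:
  atom 1: N, bond orders sum to 1 (valence 3) → 2 H
  atom 2: C, bond orders sum to 4 (valence 4) → 0 H
  atom 3: O, bond orders sum to 2 (valence 2) → 0 H
  atom 4: aromatic c, 3 neighbours → 0 H
  atom 5: aromatic c, 3 neighbours → 0 H
  atom 6: O, bond orders sum to 2 (valence 2) → 0 H
  atom 7: C, bond orders sum to 1 (valence 4) → 3 H
  atom 8: aromatic c, 3 neighbours → 0 H
  atom 9: O, bond orders sum to 1 (valence 2) → 1 H
  atom 10: aromatic c, 3 neighbours → 0 H
  atom 11: Cl (halogen, monovalent) → 0 H
  atom 12: aromatic c, 3 neighbours → 0 H
  atom 13: F (halogen, monovalent) → 0 H
  atom 14: aromatic n, 2 neighbours → 0 H
Totals → C:7, H:6, Cl:1, F:1, N:2, O:3.
In Hill order: C7H6ClFN2O3.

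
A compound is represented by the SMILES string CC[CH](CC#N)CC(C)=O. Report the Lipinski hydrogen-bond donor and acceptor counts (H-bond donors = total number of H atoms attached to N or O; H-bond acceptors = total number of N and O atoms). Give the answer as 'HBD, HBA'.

Donors: find every N or O and count the H atoms it carries.
  atom 6 (N): bond orders sum to 3 → 0 H
  atom 10 (O): bond orders sum to 2 → 0 H
Lipinski HBD = 0.
Acceptors: N atoms = 1, O atoms = 1 → HBA = 2.

0, 2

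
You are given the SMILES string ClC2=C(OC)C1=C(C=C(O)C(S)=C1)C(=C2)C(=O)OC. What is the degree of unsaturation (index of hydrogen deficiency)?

8

Molecular formula: C13H11ClO4S.
DoU = (2C + 2 + N − H − X) / 2, where X is the halogen count and O/S are ignored.
    = (2·13 + 2 + 0 − 11 − 1) / 2 = 16 / 2 = 8.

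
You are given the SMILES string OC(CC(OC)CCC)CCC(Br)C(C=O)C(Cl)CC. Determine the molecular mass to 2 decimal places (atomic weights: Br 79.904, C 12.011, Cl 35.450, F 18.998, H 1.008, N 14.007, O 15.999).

First, the molecular formula is C15H28BrClO3 (counting implicit H from valence).
  Br: 1 × 79.904 = 79.904
  C: 15 × 12.011 = 180.165
  Cl: 1 × 35.450 = 35.450
  H: 28 × 1.008 = 28.224
  O: 3 × 15.999 = 47.997
Sum: 1×79.904 + 15×12.011 + 1×35.450 + 28×1.008 + 3×15.999 = 371.740 → 371.74 g/mol.

371.74 g/mol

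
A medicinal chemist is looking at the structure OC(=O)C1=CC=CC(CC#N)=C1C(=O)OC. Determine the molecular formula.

Walk through each heavy atom and fill implicit hydrogens from standard valence (C 4, N 3, O 2, S 2, halogen 1):
  atom 1: O, bond orders sum to 1 (valence 2) → 1 H
  atom 2: C, bond orders sum to 4 (valence 4) → 0 H
  atom 3: O, bond orders sum to 2 (valence 2) → 0 H
  atom 4: C, bond orders sum to 4 (valence 4) → 0 H
  atom 5: C, bond orders sum to 3 (valence 4) → 1 H
  atom 6: C, bond orders sum to 3 (valence 4) → 1 H
  atom 7: C, bond orders sum to 3 (valence 4) → 1 H
  atom 8: C, bond orders sum to 4 (valence 4) → 0 H
  atom 9: C, bond orders sum to 2 (valence 4) → 2 H
  atom 10: C, bond orders sum to 4 (valence 4) → 0 H
  atom 11: N, bond orders sum to 3 (valence 3) → 0 H
  atom 12: C, bond orders sum to 4 (valence 4) → 0 H
  atom 13: C, bond orders sum to 4 (valence 4) → 0 H
  atom 14: O, bond orders sum to 2 (valence 2) → 0 H
  atom 15: O, bond orders sum to 2 (valence 2) → 0 H
  atom 16: C, bond orders sum to 1 (valence 4) → 3 H
Totals → C:11, H:9, N:1, O:4.

C11H9NO4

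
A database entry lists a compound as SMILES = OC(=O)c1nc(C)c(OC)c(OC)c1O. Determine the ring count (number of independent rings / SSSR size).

1

In SMILES, each pair of matching ring-closure digits denotes one ring-closing bond; the number of such bonds equals the number of independent rings.
Ring-closure bonds here: 1.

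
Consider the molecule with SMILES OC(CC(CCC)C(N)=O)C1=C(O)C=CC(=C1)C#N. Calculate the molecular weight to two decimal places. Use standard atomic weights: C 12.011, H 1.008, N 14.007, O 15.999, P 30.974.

262.31 g/mol

First, the molecular formula is C14H18N2O3 (counting implicit H from valence).
  C: 14 × 12.011 = 168.154
  H: 18 × 1.008 = 18.144
  N: 2 × 14.007 = 28.014
  O: 3 × 15.999 = 47.997
Sum: 14×12.011 + 18×1.008 + 2×14.007 + 3×15.999 = 262.309 → 262.31 g/mol.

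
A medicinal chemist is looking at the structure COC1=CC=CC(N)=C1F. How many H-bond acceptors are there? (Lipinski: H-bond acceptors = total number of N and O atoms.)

N atoms: 1; O atoms: 1.
Lipinski HBA = 1 + 1 = 2.

2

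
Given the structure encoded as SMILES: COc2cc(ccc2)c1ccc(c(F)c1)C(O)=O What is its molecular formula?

C14H11FO3

Walk through each heavy atom and fill implicit hydrogens from standard valence (C 4, N 3, O 2, S 2, halogen 1); for lowercase aromatic atoms, an aromatic c carries 1 H when it has two neighbours and 0 H with three, and aromatic n carries 0 H:
  atom 1: C, bond orders sum to 1 (valence 4) → 3 H
  atom 2: O, bond orders sum to 2 (valence 2) → 0 H
  atom 3: aromatic c, 3 neighbours → 0 H
  atom 4: aromatic c, 2 neighbours → 1 H
  atom 5: aromatic c, 3 neighbours → 0 H
  atom 6: aromatic c, 2 neighbours → 1 H
  atom 7: aromatic c, 2 neighbours → 1 H
  atom 8: aromatic c, 2 neighbours → 1 H
  atom 9: aromatic c, 3 neighbours → 0 H
  atom 10: aromatic c, 2 neighbours → 1 H
  atom 11: aromatic c, 2 neighbours → 1 H
  atom 12: aromatic c, 3 neighbours → 0 H
  atom 13: aromatic c, 3 neighbours → 0 H
  atom 14: F (halogen, monovalent) → 0 H
  atom 15: aromatic c, 2 neighbours → 1 H
  atom 16: C, bond orders sum to 4 (valence 4) → 0 H
  atom 17: O, bond orders sum to 1 (valence 2) → 1 H
  atom 18: O, bond orders sum to 2 (valence 2) → 0 H
Totals → C:14, H:11, F:1, O:3.
In Hill order: C14H11FO3.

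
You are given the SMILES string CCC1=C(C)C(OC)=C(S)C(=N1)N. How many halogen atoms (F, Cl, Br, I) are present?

0

Scan the SMILES for the halogen motif — none present.
Groups that are present: 1 ether, 1 primary amine, 1 thiol.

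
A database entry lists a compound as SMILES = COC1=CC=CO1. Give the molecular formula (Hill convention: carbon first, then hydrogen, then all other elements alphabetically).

Walk through each heavy atom and fill implicit hydrogens from standard valence (C 4, N 3, O 2, S 2, halogen 1):
  atom 1: C, bond orders sum to 1 (valence 4) → 3 H
  atom 2: O, bond orders sum to 2 (valence 2) → 0 H
  atom 3: C, bond orders sum to 4 (valence 4) → 0 H
  atom 4: C, bond orders sum to 3 (valence 4) → 1 H
  atom 5: C, bond orders sum to 3 (valence 4) → 1 H
  atom 6: C, bond orders sum to 3 (valence 4) → 1 H
  atom 7: O, bond orders sum to 2 (valence 2) → 0 H
Totals → C:5, H:6, O:2.

C5H6O2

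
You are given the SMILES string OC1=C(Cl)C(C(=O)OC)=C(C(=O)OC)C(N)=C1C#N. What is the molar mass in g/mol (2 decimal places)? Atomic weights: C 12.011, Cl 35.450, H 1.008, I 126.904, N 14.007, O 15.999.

First, the molecular formula is C11H9ClN2O5 (counting implicit H from valence).
  C: 11 × 12.011 = 132.121
  Cl: 1 × 35.450 = 35.450
  H: 9 × 1.008 = 9.072
  N: 2 × 14.007 = 28.014
  O: 5 × 15.999 = 79.995
Sum: 11×12.011 + 1×35.450 + 9×1.008 + 2×14.007 + 5×15.999 = 284.652 → 284.65 g/mol.

284.65 g/mol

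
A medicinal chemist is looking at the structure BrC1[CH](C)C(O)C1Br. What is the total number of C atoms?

Count every carbon token in the SMILES (each C, including those in ring-closure positions and inside branches).
Carbon count: 5.

5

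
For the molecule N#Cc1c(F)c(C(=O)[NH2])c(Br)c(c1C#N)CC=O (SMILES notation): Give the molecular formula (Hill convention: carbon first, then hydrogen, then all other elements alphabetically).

C11H5BrFN3O2

Walk through each heavy atom and fill implicit hydrogens from standard valence (C 4, N 3, O 2, S 2, halogen 1); for lowercase aromatic atoms, an aromatic c carries 1 H when it has two neighbours and 0 H with three, and aromatic n carries 0 H:
  atom 1: N, bond orders sum to 3 (valence 3) → 0 H
  atom 2: C, bond orders sum to 4 (valence 4) → 0 H
  atom 3: aromatic c, 3 neighbours → 0 H
  atom 4: aromatic c, 3 neighbours → 0 H
  atom 5: F (halogen, monovalent) → 0 H
  atom 6: aromatic c, 3 neighbours → 0 H
  atom 7: C, bond orders sum to 4 (valence 4) → 0 H
  atom 8: O, bond orders sum to 2 (valence 2) → 0 H
  atom 9: N with explicit H count 2
  atom 10: aromatic c, 3 neighbours → 0 H
  atom 11: Br (halogen, monovalent) → 0 H
  atom 12: aromatic c, 3 neighbours → 0 H
  atom 13: aromatic c, 3 neighbours → 0 H
  atom 14: C, bond orders sum to 4 (valence 4) → 0 H
  atom 15: N, bond orders sum to 3 (valence 3) → 0 H
  atom 16: C, bond orders sum to 2 (valence 4) → 2 H
  atom 17: C, bond orders sum to 3 (valence 4) → 1 H
  atom 18: O, bond orders sum to 2 (valence 2) → 0 H
Totals → C:11, H:5, Br:1, F:1, N:3, O:2.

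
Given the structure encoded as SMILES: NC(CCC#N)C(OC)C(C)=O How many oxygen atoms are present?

2

Scan the SMILES for O atoms (remember two-letter symbols like Cl and Br are single atoms).
Oxygen count: 2.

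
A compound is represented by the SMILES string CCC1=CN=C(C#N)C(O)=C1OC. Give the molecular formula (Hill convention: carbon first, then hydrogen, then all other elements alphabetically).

Walk through each heavy atom and fill implicit hydrogens from standard valence (C 4, N 3, O 2, S 2, halogen 1):
  atom 1: C, bond orders sum to 1 (valence 4) → 3 H
  atom 2: C, bond orders sum to 2 (valence 4) → 2 H
  atom 3: C, bond orders sum to 4 (valence 4) → 0 H
  atom 4: C, bond orders sum to 3 (valence 4) → 1 H
  atom 5: N, bond orders sum to 3 (valence 3) → 0 H
  atom 6: C, bond orders sum to 4 (valence 4) → 0 H
  atom 7: C, bond orders sum to 4 (valence 4) → 0 H
  atom 8: N, bond orders sum to 3 (valence 3) → 0 H
  atom 9: C, bond orders sum to 4 (valence 4) → 0 H
  atom 10: O, bond orders sum to 1 (valence 2) → 1 H
  atom 11: C, bond orders sum to 4 (valence 4) → 0 H
  atom 12: O, bond orders sum to 2 (valence 2) → 0 H
  atom 13: C, bond orders sum to 1 (valence 4) → 3 H
Totals → C:9, H:10, N:2, O:2.

C9H10N2O2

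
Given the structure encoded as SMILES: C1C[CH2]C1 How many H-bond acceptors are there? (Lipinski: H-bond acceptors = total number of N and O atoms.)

0

N atoms: 0; O atoms: 0.
Lipinski HBA = 0 + 0 = 0.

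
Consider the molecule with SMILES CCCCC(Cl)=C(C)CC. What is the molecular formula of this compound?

C9H17Cl

Walk through each heavy atom and fill implicit hydrogens from standard valence (C 4, N 3, O 2, S 2, halogen 1):
  atom 1: C, bond orders sum to 1 (valence 4) → 3 H
  atom 2: C, bond orders sum to 2 (valence 4) → 2 H
  atom 3: C, bond orders sum to 2 (valence 4) → 2 H
  atom 4: C, bond orders sum to 2 (valence 4) → 2 H
  atom 5: C, bond orders sum to 4 (valence 4) → 0 H
  atom 6: Cl (halogen, monovalent) → 0 H
  atom 7: C, bond orders sum to 4 (valence 4) → 0 H
  atom 8: C, bond orders sum to 1 (valence 4) → 3 H
  atom 9: C, bond orders sum to 2 (valence 4) → 2 H
  atom 10: C, bond orders sum to 1 (valence 4) → 3 H
Totals → C:9, H:17, Cl:1.
In Hill order: C9H17Cl.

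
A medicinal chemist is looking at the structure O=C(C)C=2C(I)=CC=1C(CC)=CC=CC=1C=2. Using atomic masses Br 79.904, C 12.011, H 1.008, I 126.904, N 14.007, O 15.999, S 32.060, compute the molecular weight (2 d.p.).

324.16 g/mol

First, the molecular formula is C14H13IO (counting implicit H from valence).
  C: 14 × 12.011 = 168.154
  H: 13 × 1.008 = 13.104
  I: 1 × 126.904 = 126.904
  O: 1 × 15.999 = 15.999
Sum: 14×12.011 + 13×1.008 + 1×126.904 + 1×15.999 = 324.161 → 324.16 g/mol.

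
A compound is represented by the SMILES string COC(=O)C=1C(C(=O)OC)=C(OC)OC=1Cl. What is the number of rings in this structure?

In SMILES, each pair of matching ring-closure digits denotes one ring-closing bond; the number of such bonds equals the number of independent rings.
Ring-closure bonds here: 1.

1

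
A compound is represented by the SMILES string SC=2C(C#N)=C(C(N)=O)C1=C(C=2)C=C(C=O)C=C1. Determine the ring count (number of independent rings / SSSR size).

2

In SMILES, each pair of matching ring-closure digits denotes one ring-closing bond; the number of such bonds equals the number of independent rings.
Ring-closure bonds here: 2.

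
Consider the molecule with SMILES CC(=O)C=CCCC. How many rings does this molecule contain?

0

In SMILES, each pair of matching ring-closure digits denotes one ring-closing bond; the number of such bonds equals the number of independent rings.
Ring-closure bonds here: 0.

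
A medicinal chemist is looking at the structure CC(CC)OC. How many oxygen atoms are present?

Scan the SMILES for O atoms (remember two-letter symbols like Cl and Br are single atoms).
Oxygen count: 1.

1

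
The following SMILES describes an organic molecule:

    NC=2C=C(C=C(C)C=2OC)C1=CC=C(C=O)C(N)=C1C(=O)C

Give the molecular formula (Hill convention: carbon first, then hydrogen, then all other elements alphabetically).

C17H18N2O3

Walk through each heavy atom and fill implicit hydrogens from standard valence (C 4, N 3, O 2, S 2, halogen 1):
  atom 1: N, bond orders sum to 1 (valence 3) → 2 H
  atom 2: C, bond orders sum to 4 (valence 4) → 0 H
  atom 3: C, bond orders sum to 3 (valence 4) → 1 H
  atom 4: C, bond orders sum to 4 (valence 4) → 0 H
  atom 5: C, bond orders sum to 3 (valence 4) → 1 H
  atom 6: C, bond orders sum to 4 (valence 4) → 0 H
  atom 7: C, bond orders sum to 1 (valence 4) → 3 H
  atom 8: C, bond orders sum to 4 (valence 4) → 0 H
  atom 9: O, bond orders sum to 2 (valence 2) → 0 H
  atom 10: C, bond orders sum to 1 (valence 4) → 3 H
  atom 11: C, bond orders sum to 4 (valence 4) → 0 H
  atom 12: C, bond orders sum to 3 (valence 4) → 1 H
  atom 13: C, bond orders sum to 3 (valence 4) → 1 H
  atom 14: C, bond orders sum to 4 (valence 4) → 0 H
  atom 15: C, bond orders sum to 3 (valence 4) → 1 H
  atom 16: O, bond orders sum to 2 (valence 2) → 0 H
  atom 17: C, bond orders sum to 4 (valence 4) → 0 H
  atom 18: N, bond orders sum to 1 (valence 3) → 2 H
  atom 19: C, bond orders sum to 4 (valence 4) → 0 H
  atom 20: C, bond orders sum to 4 (valence 4) → 0 H
  atom 21: O, bond orders sum to 2 (valence 2) → 0 H
  atom 22: C, bond orders sum to 1 (valence 4) → 3 H
Totals → C:17, H:18, N:2, O:3.
In Hill order: C17H18N2O3.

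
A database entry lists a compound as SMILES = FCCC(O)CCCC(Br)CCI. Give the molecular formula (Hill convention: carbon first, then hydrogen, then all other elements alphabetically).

C9H17BrFIO

Walk through each heavy atom and fill implicit hydrogens from standard valence (C 4, N 3, O 2, S 2, halogen 1):
  atom 1: F (halogen, monovalent) → 0 H
  atom 2: C, bond orders sum to 2 (valence 4) → 2 H
  atom 3: C, bond orders sum to 2 (valence 4) → 2 H
  atom 4: C, bond orders sum to 3 (valence 4) → 1 H
  atom 5: O, bond orders sum to 1 (valence 2) → 1 H
  atom 6: C, bond orders sum to 2 (valence 4) → 2 H
  atom 7: C, bond orders sum to 2 (valence 4) → 2 H
  atom 8: C, bond orders sum to 2 (valence 4) → 2 H
  atom 9: C, bond orders sum to 3 (valence 4) → 1 H
  atom 10: Br (halogen, monovalent) → 0 H
  atom 11: C, bond orders sum to 2 (valence 4) → 2 H
  atom 12: C, bond orders sum to 2 (valence 4) → 2 H
  atom 13: I (halogen, monovalent) → 0 H
Totals → C:9, H:17, Br:1, F:1, I:1, O:1.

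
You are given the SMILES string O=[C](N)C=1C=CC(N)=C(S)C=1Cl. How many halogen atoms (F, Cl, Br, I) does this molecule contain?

1

Halogen atoms appear at heavy-atom position 12 (1×Cl).
Other groups present: 1 amide, 1 primary amine, 1 thiol.
Halogen count: 1.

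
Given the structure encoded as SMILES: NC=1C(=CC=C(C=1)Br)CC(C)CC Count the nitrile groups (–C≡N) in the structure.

0

Scan the SMILES for the nitrile motif — none present.
Groups that are present: 1 primary amine.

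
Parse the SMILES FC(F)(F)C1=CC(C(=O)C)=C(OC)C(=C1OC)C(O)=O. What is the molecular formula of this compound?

Walk through each heavy atom and fill implicit hydrogens from standard valence (C 4, N 3, O 2, S 2, halogen 1):
  atom 1: F (halogen, monovalent) → 0 H
  atom 2: C, bond orders sum to 4 (valence 4) → 0 H
  atom 3: F (halogen, monovalent) → 0 H
  atom 4: F (halogen, monovalent) → 0 H
  atom 5: C, bond orders sum to 4 (valence 4) → 0 H
  atom 6: C, bond orders sum to 3 (valence 4) → 1 H
  atom 7: C, bond orders sum to 4 (valence 4) → 0 H
  atom 8: C, bond orders sum to 4 (valence 4) → 0 H
  atom 9: O, bond orders sum to 2 (valence 2) → 0 H
  atom 10: C, bond orders sum to 1 (valence 4) → 3 H
  atom 11: C, bond orders sum to 4 (valence 4) → 0 H
  atom 12: O, bond orders sum to 2 (valence 2) → 0 H
  atom 13: C, bond orders sum to 1 (valence 4) → 3 H
  atom 14: C, bond orders sum to 4 (valence 4) → 0 H
  atom 15: C, bond orders sum to 4 (valence 4) → 0 H
  atom 16: O, bond orders sum to 2 (valence 2) → 0 H
  atom 17: C, bond orders sum to 1 (valence 4) → 3 H
  atom 18: C, bond orders sum to 4 (valence 4) → 0 H
  atom 19: O, bond orders sum to 1 (valence 2) → 1 H
  atom 20: O, bond orders sum to 2 (valence 2) → 0 H
Totals → C:12, H:11, F:3, O:5.
In Hill order: C12H11F3O5.

C12H11F3O5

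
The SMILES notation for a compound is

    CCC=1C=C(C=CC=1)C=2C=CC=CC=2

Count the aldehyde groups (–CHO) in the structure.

0

Scan the SMILES for the aldehyde motif — none present.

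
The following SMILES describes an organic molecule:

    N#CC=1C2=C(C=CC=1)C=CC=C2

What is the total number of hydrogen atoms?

Walk through each heavy atom and fill implicit hydrogens from standard valence (C 4, N 3, O 2, S 2, halogen 1):
  atom 1: N, bond orders sum to 3 (valence 3) → 0 H
  atom 2: C, bond orders sum to 4 (valence 4) → 0 H
  atom 3: C, bond orders sum to 4 (valence 4) → 0 H
  atom 4: C, bond orders sum to 4 (valence 4) → 0 H
  atom 5: C, bond orders sum to 4 (valence 4) → 0 H
  atom 6: C, bond orders sum to 3 (valence 4) → 1 H
  atom 7: C, bond orders sum to 3 (valence 4) → 1 H
  atom 8: C, bond orders sum to 3 (valence 4) → 1 H
  atom 9: C, bond orders sum to 3 (valence 4) → 1 H
  atom 10: C, bond orders sum to 3 (valence 4) → 1 H
  atom 11: C, bond orders sum to 3 (valence 4) → 1 H
  atom 12: C, bond orders sum to 3 (valence 4) → 1 H
Total hydrogens: 7.

7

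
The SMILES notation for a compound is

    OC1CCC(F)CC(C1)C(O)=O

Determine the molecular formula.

Walk through each heavy atom and fill implicit hydrogens from standard valence (C 4, N 3, O 2, S 2, halogen 1):
  atom 1: O, bond orders sum to 1 (valence 2) → 1 H
  atom 2: C, bond orders sum to 3 (valence 4) → 1 H
  atom 3: C, bond orders sum to 2 (valence 4) → 2 H
  atom 4: C, bond orders sum to 2 (valence 4) → 2 H
  atom 5: C, bond orders sum to 3 (valence 4) → 1 H
  atom 6: F (halogen, monovalent) → 0 H
  atom 7: C, bond orders sum to 2 (valence 4) → 2 H
  atom 8: C, bond orders sum to 3 (valence 4) → 1 H
  atom 9: C, bond orders sum to 2 (valence 4) → 2 H
  atom 10: C, bond orders sum to 4 (valence 4) → 0 H
  atom 11: O, bond orders sum to 1 (valence 2) → 1 H
  atom 12: O, bond orders sum to 2 (valence 2) → 0 H
Totals → C:8, H:13, F:1, O:3.

C8H13FO3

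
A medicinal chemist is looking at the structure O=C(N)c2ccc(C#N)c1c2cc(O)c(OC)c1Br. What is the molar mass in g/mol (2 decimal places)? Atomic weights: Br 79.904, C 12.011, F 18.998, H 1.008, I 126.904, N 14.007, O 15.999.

321.13 g/mol

First, the molecular formula is C13H9BrN2O3 (counting implicit H from valence).
  Br: 1 × 79.904 = 79.904
  C: 13 × 12.011 = 156.143
  H: 9 × 1.008 = 9.072
  N: 2 × 14.007 = 28.014
  O: 3 × 15.999 = 47.997
Sum: 1×79.904 + 13×12.011 + 9×1.008 + 2×14.007 + 3×15.999 = 321.130 → 321.13 g/mol.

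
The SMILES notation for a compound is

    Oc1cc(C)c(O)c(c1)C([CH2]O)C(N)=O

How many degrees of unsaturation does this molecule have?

5

Molecular formula: C10H13NO4.
DoU = (2C + 2 + N − H − X) / 2, where X is the halogen count and O/S are ignored.
    = (2·10 + 2 + 1 − 13 − 0) / 2 = 10 / 2 = 5.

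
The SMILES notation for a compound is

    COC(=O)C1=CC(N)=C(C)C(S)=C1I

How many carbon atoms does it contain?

9

Count every carbon token in the SMILES (each C, including those in ring-closure positions and inside branches).
Carbon count: 9.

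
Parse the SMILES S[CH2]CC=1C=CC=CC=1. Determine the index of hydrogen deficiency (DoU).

Degree of unsaturation = (number of rings) + (number of π bonds).
Ring closures in the SMILES: 1.
π bonds: 3 double bonds (each 1 DoU) → 3 DoU from unsaturation.
Total DoU = 1 + 3 = 4.

4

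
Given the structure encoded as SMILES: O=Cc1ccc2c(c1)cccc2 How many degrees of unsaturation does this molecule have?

8

Molecular formula: C11H8O.
DoU = (2C + 2 + N − H − X) / 2, where X is the halogen count and O/S are ignored.
    = (2·11 + 2 + 0 − 8 − 0) / 2 = 16 / 2 = 8.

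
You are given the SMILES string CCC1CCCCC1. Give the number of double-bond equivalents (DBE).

Molecular formula: C8H16.
DoU = (2C + 2 + N − H − X) / 2, where X is the halogen count and O/S are ignored.
    = (2·8 + 2 + 0 − 16 − 0) / 2 = 2 / 2 = 1.

1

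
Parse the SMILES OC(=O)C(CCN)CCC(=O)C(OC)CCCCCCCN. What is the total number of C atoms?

16

Count every carbon token in the SMILES (each C, including those in ring-closure positions and inside branches).
Carbon count: 16.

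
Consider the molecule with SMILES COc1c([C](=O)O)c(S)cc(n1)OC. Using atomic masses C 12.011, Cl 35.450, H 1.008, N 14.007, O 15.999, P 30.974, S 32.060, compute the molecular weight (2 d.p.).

First, the molecular formula is C8H9NO4S (counting implicit H from valence).
  C: 8 × 12.011 = 96.088
  H: 9 × 1.008 = 9.072
  N: 1 × 14.007 = 14.007
  O: 4 × 15.999 = 63.996
  S: 1 × 32.060 = 32.060
Sum: 8×12.011 + 9×1.008 + 1×14.007 + 4×15.999 + 1×32.060 = 215.223 → 215.22 g/mol.

215.22 g/mol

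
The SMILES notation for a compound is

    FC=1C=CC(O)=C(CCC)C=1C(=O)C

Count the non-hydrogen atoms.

Every atom symbol written in the SMILES (organic subset) is one heavy atom; implicit H are not written.
Heavy atoms by element → C:11, F:1, O:2.
Total: 14.

14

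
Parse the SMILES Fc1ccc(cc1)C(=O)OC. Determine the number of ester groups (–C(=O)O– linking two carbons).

The ester motif appears at heavy-atom position 8 in the SMILES.
Ester count: 1.

1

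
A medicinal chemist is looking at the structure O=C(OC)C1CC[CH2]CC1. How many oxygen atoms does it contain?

2

Scan the SMILES for O atoms (remember two-letter symbols like Cl and Br are single atoms).
Oxygen count: 2.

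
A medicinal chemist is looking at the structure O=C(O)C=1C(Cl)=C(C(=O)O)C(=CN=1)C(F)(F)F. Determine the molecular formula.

C8H3ClF3NO4

Walk through each heavy atom and fill implicit hydrogens from standard valence (C 4, N 3, O 2, S 2, halogen 1):
  atom 1: O, bond orders sum to 2 (valence 2) → 0 H
  atom 2: C, bond orders sum to 4 (valence 4) → 0 H
  atom 3: O, bond orders sum to 1 (valence 2) → 1 H
  atom 4: C, bond orders sum to 4 (valence 4) → 0 H
  atom 5: C, bond orders sum to 4 (valence 4) → 0 H
  atom 6: Cl (halogen, monovalent) → 0 H
  atom 7: C, bond orders sum to 4 (valence 4) → 0 H
  atom 8: C, bond orders sum to 4 (valence 4) → 0 H
  atom 9: O, bond orders sum to 2 (valence 2) → 0 H
  atom 10: O, bond orders sum to 1 (valence 2) → 1 H
  atom 11: C, bond orders sum to 4 (valence 4) → 0 H
  atom 12: C, bond orders sum to 3 (valence 4) → 1 H
  atom 13: N, bond orders sum to 3 (valence 3) → 0 H
  atom 14: C, bond orders sum to 4 (valence 4) → 0 H
  atom 15: F (halogen, monovalent) → 0 H
  atom 16: F (halogen, monovalent) → 0 H
  atom 17: F (halogen, monovalent) → 0 H
Totals → C:8, H:3, Cl:1, F:3, N:1, O:4.
In Hill order: C8H3ClF3NO4.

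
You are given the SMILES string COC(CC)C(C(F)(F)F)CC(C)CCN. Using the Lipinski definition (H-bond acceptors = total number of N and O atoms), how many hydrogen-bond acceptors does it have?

N atoms: 1; O atoms: 1.
Lipinski HBA = 1 + 1 = 2.

2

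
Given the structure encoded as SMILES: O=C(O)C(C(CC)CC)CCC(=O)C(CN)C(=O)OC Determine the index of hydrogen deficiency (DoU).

3

Degree of unsaturation = (number of rings) + (number of π bonds).
Ring closures in the SMILES: 0.
π bonds: 3 double bonds (each 1 DoU) → 3 DoU from unsaturation.
Total DoU = 0 + 3 = 3.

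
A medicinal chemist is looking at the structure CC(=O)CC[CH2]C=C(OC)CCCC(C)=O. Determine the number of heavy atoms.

16

Every atom symbol written in the SMILES (organic subset) is one heavy atom; implicit H are not written.
Heavy atoms by element → C:13, O:3.
Total: 16.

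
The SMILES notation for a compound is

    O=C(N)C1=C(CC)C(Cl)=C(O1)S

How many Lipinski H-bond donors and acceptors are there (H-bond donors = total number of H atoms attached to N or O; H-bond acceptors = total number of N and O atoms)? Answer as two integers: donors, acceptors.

2, 3

Donors: find every N or O and count the H atoms it carries.
  atom 1 (O): bond orders sum to 2 → 0 H
  atom 3 (N): bond orders sum to 1 → 2 H
  atom 11 (O): bond orders sum to 2 → 0 H
Lipinski HBD = 2.
Acceptors: N atoms = 1, O atoms = 2 → HBA = 3.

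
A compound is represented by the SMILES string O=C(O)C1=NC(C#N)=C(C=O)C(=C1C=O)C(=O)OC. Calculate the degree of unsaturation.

Molecular formula: C11H6N2O6.
DoU = (2C + 2 + N − H − X) / 2, where X is the halogen count and O/S are ignored.
    = (2·11 + 2 + 2 − 6 − 0) / 2 = 20 / 2 = 10.

10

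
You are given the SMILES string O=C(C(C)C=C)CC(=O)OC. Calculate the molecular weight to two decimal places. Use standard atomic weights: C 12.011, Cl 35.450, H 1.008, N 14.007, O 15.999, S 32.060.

First, the molecular formula is C8H12O3 (counting implicit H from valence).
  C: 8 × 12.011 = 96.088
  H: 12 × 1.008 = 12.096
  O: 3 × 15.999 = 47.997
Sum: 8×12.011 + 12×1.008 + 3×15.999 = 156.181 → 156.18 g/mol.

156.18 g/mol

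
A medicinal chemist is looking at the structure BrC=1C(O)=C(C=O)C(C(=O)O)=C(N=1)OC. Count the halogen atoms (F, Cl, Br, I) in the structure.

1

Halogen atoms appear at heavy-atom position 1 (1×Br).
Other groups present: 1 aldehyde, 1 carboxylic acid, 1 ether, 1 hydroxyl.
Halogen count: 1.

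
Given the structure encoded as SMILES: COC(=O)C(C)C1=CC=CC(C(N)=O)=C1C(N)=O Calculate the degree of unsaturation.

Degree of unsaturation = (number of rings) + (number of π bonds).
Ring closures in the SMILES: 1.
π bonds: 6 double bonds (each 1 DoU) → 6 DoU from unsaturation.
Total DoU = 1 + 6 = 7.

7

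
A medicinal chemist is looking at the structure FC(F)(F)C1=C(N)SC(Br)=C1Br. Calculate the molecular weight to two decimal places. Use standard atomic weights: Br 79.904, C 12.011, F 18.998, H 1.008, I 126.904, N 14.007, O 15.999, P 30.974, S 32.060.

First, the molecular formula is C5H2Br2F3NS (counting implicit H from valence).
  Br: 2 × 79.904 = 159.808
  C: 5 × 12.011 = 60.055
  F: 3 × 18.998 = 56.994
  H: 2 × 1.008 = 2.016
  N: 1 × 14.007 = 14.007
  S: 1 × 32.060 = 32.060
Sum: 2×79.904 + 5×12.011 + 3×18.998 + 2×1.008 + 1×14.007 + 1×32.060 = 324.940 → 324.94 g/mol.

324.94 g/mol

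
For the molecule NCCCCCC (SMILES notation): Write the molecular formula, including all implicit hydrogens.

C6H15N

Walk through each heavy atom and fill implicit hydrogens from standard valence (C 4, N 3, O 2, S 2, halogen 1):
  atom 1: N, bond orders sum to 1 (valence 3) → 2 H
  atom 2: C, bond orders sum to 2 (valence 4) → 2 H
  atom 3: C, bond orders sum to 2 (valence 4) → 2 H
  atom 4: C, bond orders sum to 2 (valence 4) → 2 H
  atom 5: C, bond orders sum to 2 (valence 4) → 2 H
  atom 6: C, bond orders sum to 2 (valence 4) → 2 H
  atom 7: C, bond orders sum to 1 (valence 4) → 3 H
Totals → C:6, H:15, N:1.
In Hill order: C6H15N.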